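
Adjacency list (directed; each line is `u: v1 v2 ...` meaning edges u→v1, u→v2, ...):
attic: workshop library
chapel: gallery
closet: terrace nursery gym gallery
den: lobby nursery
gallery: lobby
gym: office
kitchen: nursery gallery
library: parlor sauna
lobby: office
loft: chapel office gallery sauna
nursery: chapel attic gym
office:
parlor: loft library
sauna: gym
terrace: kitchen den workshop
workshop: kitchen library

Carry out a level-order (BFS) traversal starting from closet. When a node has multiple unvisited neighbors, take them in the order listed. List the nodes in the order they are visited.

closet, terrace, nursery, gym, gallery, kitchen, den, workshop, chapel, attic, office, lobby, library, parlor, sauna, loft

Visit closet; enqueue terrace, nursery, gym, gallery → queue [terrace, nursery, gym, gallery]
Visit terrace; enqueue kitchen, den, workshop → queue [nursery, gym, gallery, kitchen, den, workshop]
Visit nursery; enqueue chapel, attic → queue [gym, gallery, kitchen, den, workshop, chapel, attic]
Visit gym; enqueue office → queue [gallery, kitchen, den, workshop, chapel, attic, office]
Visit gallery; enqueue lobby → queue [kitchen, den, workshop, chapel, attic, office, lobby]
Visit kitchen → queue [den, workshop, chapel, attic, office, lobby]
Visit den → queue [workshop, chapel, attic, office, lobby]
Visit workshop; enqueue library → queue [chapel, attic, office, lobby, library]
Visit chapel → queue [attic, office, lobby, library]
Visit attic → queue [office, lobby, library]
Visit office → queue [lobby, library]
Visit lobby → queue [library]
Visit library; enqueue parlor, sauna → queue [parlor, sauna]
Visit parlor; enqueue loft → queue [sauna, loft]
Visit sauna → queue [loft]
Visit loft → queue []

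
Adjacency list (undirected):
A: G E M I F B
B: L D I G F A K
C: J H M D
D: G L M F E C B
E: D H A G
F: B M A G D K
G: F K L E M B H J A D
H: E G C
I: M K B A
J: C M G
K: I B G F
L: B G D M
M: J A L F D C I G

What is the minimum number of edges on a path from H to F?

Level 0: H
Level 1: C, E, G
Level 2: A, B, D, F, J, K, L, M
Level 3: I
F first appears at level 2.

2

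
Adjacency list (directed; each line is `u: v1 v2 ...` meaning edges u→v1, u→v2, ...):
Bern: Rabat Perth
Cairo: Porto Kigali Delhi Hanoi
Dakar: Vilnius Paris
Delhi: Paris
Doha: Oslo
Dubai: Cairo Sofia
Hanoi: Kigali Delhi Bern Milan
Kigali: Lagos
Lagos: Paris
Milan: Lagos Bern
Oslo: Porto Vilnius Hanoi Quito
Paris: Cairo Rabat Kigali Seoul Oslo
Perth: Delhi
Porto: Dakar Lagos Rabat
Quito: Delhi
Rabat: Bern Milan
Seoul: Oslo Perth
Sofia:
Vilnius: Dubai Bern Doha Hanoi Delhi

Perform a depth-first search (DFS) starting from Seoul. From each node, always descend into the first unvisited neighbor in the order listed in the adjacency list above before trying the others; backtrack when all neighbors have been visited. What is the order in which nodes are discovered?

Visit Seoul
Seoul → Oslo
Oslo → Porto
Porto → Dakar
Dakar → Vilnius
Vilnius → Dubai
Dubai → Cairo
Cairo → Kigali
Kigali → Lagos
Lagos → Paris
Paris → Rabat
Rabat → Bern
Bern → Perth
Perth → Delhi
Rabat → Milan
Cairo → Hanoi
Dubai → Sofia
Vilnius → Doha
Oslo → Quito

Seoul -> Oslo -> Porto -> Dakar -> Vilnius -> Dubai -> Cairo -> Kigali -> Lagos -> Paris -> Rabat -> Bern -> Perth -> Delhi -> Milan -> Hanoi -> Sofia -> Doha -> Quito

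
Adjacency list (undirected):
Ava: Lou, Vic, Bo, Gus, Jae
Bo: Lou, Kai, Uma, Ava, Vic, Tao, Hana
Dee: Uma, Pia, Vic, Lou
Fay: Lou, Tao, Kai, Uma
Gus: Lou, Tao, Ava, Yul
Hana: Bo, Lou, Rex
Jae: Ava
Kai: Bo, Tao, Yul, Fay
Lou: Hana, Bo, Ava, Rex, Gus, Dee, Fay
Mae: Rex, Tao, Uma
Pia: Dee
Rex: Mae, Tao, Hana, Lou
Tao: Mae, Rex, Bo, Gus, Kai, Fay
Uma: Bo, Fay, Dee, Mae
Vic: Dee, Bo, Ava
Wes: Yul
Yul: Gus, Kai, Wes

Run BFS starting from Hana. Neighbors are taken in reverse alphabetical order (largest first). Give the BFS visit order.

Hana -> Rex -> Lou -> Bo -> Tao -> Mae -> Gus -> Fay -> Dee -> Ava -> Vic -> Uma -> Kai -> Yul -> Pia -> Jae -> Wes

Visit Hana; enqueue Rex, Lou, Bo → queue [Rex, Lou, Bo]
Visit Rex; enqueue Tao, Mae → queue [Lou, Bo, Tao, Mae]
Visit Lou; enqueue Gus, Fay, Dee, Ava → queue [Bo, Tao, Mae, Gus, Fay, Dee, Ava]
Visit Bo; enqueue Vic, Uma, Kai → queue [Tao, Mae, Gus, Fay, Dee, Ava, Vic, Uma, Kai]
Visit Tao → queue [Mae, Gus, Fay, Dee, Ava, Vic, Uma, Kai]
Visit Mae → queue [Gus, Fay, Dee, Ava, Vic, Uma, Kai]
Visit Gus; enqueue Yul → queue [Fay, Dee, Ava, Vic, Uma, Kai, Yul]
Visit Fay → queue [Dee, Ava, Vic, Uma, Kai, Yul]
Visit Dee; enqueue Pia → queue [Ava, Vic, Uma, Kai, Yul, Pia]
Visit Ava; enqueue Jae → queue [Vic, Uma, Kai, Yul, Pia, Jae]
Visit Vic → queue [Uma, Kai, Yul, Pia, Jae]
Visit Uma → queue [Kai, Yul, Pia, Jae]
Visit Kai → queue [Yul, Pia, Jae]
Visit Yul; enqueue Wes → queue [Pia, Jae, Wes]
Visit Pia → queue [Jae, Wes]
Visit Jae → queue [Wes]
Visit Wes → queue []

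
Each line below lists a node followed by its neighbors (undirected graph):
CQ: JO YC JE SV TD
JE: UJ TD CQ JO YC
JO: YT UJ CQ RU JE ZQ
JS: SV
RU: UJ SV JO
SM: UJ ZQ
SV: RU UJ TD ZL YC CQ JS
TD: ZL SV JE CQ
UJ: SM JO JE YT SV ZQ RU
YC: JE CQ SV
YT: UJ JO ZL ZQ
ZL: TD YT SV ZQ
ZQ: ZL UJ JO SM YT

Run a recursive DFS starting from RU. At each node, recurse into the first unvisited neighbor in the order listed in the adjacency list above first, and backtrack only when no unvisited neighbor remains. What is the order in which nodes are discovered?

Visit RU
RU → UJ
UJ → SM
SM → ZQ
ZQ → ZL
ZL → TD
TD → SV
SV → YC
YC → JE
JE → CQ
CQ → JO
JO → YT
SV → JS

RU -> UJ -> SM -> ZQ -> ZL -> TD -> SV -> YC -> JE -> CQ -> JO -> YT -> JS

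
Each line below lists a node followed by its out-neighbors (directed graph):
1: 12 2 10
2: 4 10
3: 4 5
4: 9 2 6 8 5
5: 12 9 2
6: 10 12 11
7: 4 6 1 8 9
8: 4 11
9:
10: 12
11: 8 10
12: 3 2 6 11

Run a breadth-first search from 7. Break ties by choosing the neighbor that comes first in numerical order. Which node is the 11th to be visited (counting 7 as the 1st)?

11

Visit 7; enqueue 1, 4, 6, 8, 9 → queue [1, 4, 6, 8, 9]
Visit 1; enqueue 2, 10, 12 → queue [4, 6, 8, 9, 2, 10, 12]
Visit 4; enqueue 5 → queue [6, 8, 9, 2, 10, 12, 5]
Visit 6; enqueue 11 → queue [8, 9, 2, 10, 12, 5, 11]
Visit 8 → queue [9, 2, 10, 12, 5, 11]
Visit 9 → queue [2, 10, 12, 5, 11]
Visit 2 → queue [10, 12, 5, 11]
Visit 10 → queue [12, 5, 11]
Visit 12; enqueue 3 → queue [5, 11, 3]
Visit 5 → queue [11, 3]
Visit 11 → queue [3]
Visit 3 → queue []

Visit order: 7, 1, 4, 6, 8, 9, 2, 10, 12, 5, 11, 3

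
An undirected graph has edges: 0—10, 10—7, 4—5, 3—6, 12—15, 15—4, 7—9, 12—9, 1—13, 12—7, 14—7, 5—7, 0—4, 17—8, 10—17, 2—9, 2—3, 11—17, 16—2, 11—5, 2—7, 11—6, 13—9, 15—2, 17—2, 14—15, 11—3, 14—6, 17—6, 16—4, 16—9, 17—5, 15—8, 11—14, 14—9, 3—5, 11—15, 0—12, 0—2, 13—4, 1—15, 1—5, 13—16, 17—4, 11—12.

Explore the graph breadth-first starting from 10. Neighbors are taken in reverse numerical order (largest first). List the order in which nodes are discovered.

10 17 7 0 11 8 6 5 4 2 14 12 9 15 3 1 16 13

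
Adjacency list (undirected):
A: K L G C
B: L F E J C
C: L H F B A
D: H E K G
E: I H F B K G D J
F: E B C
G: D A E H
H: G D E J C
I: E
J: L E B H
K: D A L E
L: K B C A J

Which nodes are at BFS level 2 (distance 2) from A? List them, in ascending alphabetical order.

B, D, E, F, H, J

Level 0: A
Level 1: C, G, K, L
Level 2: B, D, E, F, H, J
Level 3: I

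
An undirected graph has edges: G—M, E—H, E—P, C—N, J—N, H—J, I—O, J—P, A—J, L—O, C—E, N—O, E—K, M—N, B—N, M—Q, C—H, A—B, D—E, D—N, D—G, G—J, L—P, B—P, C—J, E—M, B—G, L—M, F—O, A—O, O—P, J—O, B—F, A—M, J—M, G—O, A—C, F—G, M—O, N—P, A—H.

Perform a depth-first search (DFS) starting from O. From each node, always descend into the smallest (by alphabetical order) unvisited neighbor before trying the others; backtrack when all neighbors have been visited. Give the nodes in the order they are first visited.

Visit O
O → A
A → B
B → F
F → G
G → D
D → E
E → C
C → H
H → J
J → M
M → L
L → P
P → N
M → Q
E → K
O → I

O, A, B, F, G, D, E, C, H, J, M, L, P, N, Q, K, I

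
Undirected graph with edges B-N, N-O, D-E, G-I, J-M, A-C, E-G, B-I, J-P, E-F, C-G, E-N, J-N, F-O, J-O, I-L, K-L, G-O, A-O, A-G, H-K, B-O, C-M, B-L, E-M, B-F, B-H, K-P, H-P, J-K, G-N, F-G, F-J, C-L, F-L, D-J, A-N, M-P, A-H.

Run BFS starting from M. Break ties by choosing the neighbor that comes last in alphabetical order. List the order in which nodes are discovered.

Visit M; enqueue P, J, E, C → queue [P, J, E, C]
Visit P; enqueue K, H → queue [J, E, C, K, H]
Visit J; enqueue O, N, F, D → queue [E, C, K, H, O, N, F, D]
Visit E; enqueue G → queue [C, K, H, O, N, F, D, G]
Visit C; enqueue L, A → queue [K, H, O, N, F, D, G, L, A]
Visit K → queue [H, O, N, F, D, G, L, A]
Visit H; enqueue B → queue [O, N, F, D, G, L, A, B]
Visit O → queue [N, F, D, G, L, A, B]
Visit N → queue [F, D, G, L, A, B]
Visit F → queue [D, G, L, A, B]
Visit D → queue [G, L, A, B]
Visit G; enqueue I → queue [L, A, B, I]
Visit L → queue [A, B, I]
Visit A → queue [B, I]
Visit B → queue [I]
Visit I → queue []

M → P → J → E → C → K → H → O → N → F → D → G → L → A → B → I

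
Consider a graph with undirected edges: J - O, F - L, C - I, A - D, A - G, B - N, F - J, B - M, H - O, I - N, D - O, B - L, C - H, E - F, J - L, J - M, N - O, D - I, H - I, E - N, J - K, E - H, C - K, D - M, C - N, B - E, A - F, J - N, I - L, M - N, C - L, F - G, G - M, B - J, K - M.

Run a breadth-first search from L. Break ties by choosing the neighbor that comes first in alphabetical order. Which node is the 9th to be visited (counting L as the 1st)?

N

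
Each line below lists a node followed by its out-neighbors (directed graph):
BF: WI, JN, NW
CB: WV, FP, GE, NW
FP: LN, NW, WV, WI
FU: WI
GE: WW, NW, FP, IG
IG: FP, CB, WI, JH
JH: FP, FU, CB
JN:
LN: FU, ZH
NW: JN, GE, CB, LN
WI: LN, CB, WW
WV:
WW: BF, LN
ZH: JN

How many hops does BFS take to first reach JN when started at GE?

2

Level 0: GE
Level 1: FP, IG, NW, WW
Level 2: BF, CB, JH, JN, LN, WI, WV
Level 3: FU, ZH
JN first appears at level 2.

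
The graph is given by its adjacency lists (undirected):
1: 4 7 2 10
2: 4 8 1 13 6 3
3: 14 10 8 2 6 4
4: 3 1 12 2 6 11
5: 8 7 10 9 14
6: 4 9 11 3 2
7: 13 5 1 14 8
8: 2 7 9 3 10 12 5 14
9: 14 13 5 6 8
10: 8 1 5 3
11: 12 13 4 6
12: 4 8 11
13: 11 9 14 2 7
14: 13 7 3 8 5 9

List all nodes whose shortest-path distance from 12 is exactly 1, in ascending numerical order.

4, 8, 11

Level 0: 12
Level 1: 4, 8, 11
Level 2: 1, 2, 3, 5, 6, 7, 9, 10, 13, 14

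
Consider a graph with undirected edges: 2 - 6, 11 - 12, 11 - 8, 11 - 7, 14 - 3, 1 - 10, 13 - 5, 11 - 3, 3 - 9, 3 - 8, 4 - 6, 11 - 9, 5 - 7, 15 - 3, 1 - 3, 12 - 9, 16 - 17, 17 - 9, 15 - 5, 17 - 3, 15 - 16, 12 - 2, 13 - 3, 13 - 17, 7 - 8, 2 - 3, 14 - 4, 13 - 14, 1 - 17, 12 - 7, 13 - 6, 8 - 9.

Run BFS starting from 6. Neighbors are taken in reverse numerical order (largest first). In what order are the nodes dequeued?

Visit 6; enqueue 13, 4, 2 → queue [13, 4, 2]
Visit 13; enqueue 17, 14, 5, 3 → queue [4, 2, 17, 14, 5, 3]
Visit 4 → queue [2, 17, 14, 5, 3]
Visit 2; enqueue 12 → queue [17, 14, 5, 3, 12]
Visit 17; enqueue 16, 9, 1 → queue [14, 5, 3, 12, 16, 9, 1]
Visit 14 → queue [5, 3, 12, 16, 9, 1]
Visit 5; enqueue 15, 7 → queue [3, 12, 16, 9, 1, 15, 7]
Visit 3; enqueue 11, 8 → queue [12, 16, 9, 1, 15, 7, 11, 8]
Visit 12 → queue [16, 9, 1, 15, 7, 11, 8]
Visit 16 → queue [9, 1, 15, 7, 11, 8]
Visit 9 → queue [1, 15, 7, 11, 8]
Visit 1; enqueue 10 → queue [15, 7, 11, 8, 10]
Visit 15 → queue [7, 11, 8, 10]
Visit 7 → queue [11, 8, 10]
Visit 11 → queue [8, 10]
Visit 8 → queue [10]
Visit 10 → queue []

6 → 13 → 4 → 2 → 17 → 14 → 5 → 3 → 12 → 16 → 9 → 1 → 15 → 7 → 11 → 8 → 10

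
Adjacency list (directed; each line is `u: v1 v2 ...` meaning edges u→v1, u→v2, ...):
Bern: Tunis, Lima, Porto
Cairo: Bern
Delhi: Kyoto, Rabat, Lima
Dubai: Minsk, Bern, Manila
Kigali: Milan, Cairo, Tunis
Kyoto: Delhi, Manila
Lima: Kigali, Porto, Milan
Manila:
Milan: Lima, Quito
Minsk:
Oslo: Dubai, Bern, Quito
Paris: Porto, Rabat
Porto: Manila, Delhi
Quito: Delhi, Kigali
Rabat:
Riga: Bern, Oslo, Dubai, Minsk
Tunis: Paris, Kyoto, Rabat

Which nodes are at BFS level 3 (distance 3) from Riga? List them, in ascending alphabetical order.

Level 0: Riga
Level 1: Bern, Dubai, Minsk, Oslo
Level 2: Lima, Manila, Porto, Quito, Tunis
Level 3: Delhi, Kigali, Kyoto, Milan, Paris, Rabat
Level 4: Cairo

Delhi, Kigali, Kyoto, Milan, Paris, Rabat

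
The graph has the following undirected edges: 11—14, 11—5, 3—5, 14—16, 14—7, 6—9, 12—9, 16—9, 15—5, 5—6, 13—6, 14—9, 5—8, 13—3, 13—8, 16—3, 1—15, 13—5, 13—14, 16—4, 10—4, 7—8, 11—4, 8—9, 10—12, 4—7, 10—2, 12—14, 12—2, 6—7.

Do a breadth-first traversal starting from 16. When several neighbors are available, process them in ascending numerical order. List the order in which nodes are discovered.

16 → 3 → 4 → 9 → 14 → 5 → 13 → 7 → 10 → 11 → 6 → 8 → 12 → 15 → 2 → 1

Visit 16; enqueue 3, 4, 9, 14 → queue [3, 4, 9, 14]
Visit 3; enqueue 5, 13 → queue [4, 9, 14, 5, 13]
Visit 4; enqueue 7, 10, 11 → queue [9, 14, 5, 13, 7, 10, 11]
Visit 9; enqueue 6, 8, 12 → queue [14, 5, 13, 7, 10, 11, 6, 8, 12]
Visit 14 → queue [5, 13, 7, 10, 11, 6, 8, 12]
Visit 5; enqueue 15 → queue [13, 7, 10, 11, 6, 8, 12, 15]
Visit 13 → queue [7, 10, 11, 6, 8, 12, 15]
Visit 7 → queue [10, 11, 6, 8, 12, 15]
Visit 10; enqueue 2 → queue [11, 6, 8, 12, 15, 2]
Visit 11 → queue [6, 8, 12, 15, 2]
Visit 6 → queue [8, 12, 15, 2]
Visit 8 → queue [12, 15, 2]
Visit 12 → queue [15, 2]
Visit 15; enqueue 1 → queue [2, 1]
Visit 2 → queue [1]
Visit 1 → queue []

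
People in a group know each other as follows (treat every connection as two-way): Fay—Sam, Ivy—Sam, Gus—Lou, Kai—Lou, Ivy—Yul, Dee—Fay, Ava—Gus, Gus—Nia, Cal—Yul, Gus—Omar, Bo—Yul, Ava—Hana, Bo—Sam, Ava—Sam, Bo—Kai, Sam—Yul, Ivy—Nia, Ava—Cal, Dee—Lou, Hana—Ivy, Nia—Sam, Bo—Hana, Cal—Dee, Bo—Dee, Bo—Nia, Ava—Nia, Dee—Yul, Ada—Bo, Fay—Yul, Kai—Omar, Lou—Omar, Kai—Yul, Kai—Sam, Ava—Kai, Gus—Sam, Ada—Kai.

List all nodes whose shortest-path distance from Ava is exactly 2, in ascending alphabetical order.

Level 0: Ava
Level 1: Cal, Gus, Hana, Kai, Nia, Sam
Level 2: Ada, Bo, Dee, Fay, Ivy, Lou, Omar, Yul

Ada, Bo, Dee, Fay, Ivy, Lou, Omar, Yul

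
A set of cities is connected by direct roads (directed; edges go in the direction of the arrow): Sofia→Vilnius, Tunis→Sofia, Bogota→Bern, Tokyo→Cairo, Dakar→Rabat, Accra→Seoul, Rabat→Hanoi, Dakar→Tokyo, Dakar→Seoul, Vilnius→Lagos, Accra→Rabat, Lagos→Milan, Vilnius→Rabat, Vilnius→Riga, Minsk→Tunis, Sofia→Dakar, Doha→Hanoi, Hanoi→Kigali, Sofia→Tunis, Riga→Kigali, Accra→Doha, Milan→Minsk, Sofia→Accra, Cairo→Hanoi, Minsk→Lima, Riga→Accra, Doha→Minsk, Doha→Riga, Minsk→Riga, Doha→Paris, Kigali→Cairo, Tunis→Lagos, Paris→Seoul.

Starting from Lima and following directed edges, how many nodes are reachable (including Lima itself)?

1

BFS from Lima visits: Lima
Reachable nodes: 1 of 20 total.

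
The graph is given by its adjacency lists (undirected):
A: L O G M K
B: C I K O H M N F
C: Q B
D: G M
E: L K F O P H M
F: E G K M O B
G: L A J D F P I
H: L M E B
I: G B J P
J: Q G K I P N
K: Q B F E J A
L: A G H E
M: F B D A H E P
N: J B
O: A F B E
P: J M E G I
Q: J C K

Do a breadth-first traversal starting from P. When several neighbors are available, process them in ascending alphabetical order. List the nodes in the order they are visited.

Visit P; enqueue E, G, I, J, M → queue [E, G, I, J, M]
Visit E; enqueue F, H, K, L, O → queue [G, I, J, M, F, H, K, L, O]
Visit G; enqueue A, D → queue [I, J, M, F, H, K, L, O, A, D]
Visit I; enqueue B → queue [J, M, F, H, K, L, O, A, D, B]
Visit J; enqueue N, Q → queue [M, F, H, K, L, O, A, D, B, N, Q]
Visit M → queue [F, H, K, L, O, A, D, B, N, Q]
Visit F → queue [H, K, L, O, A, D, B, N, Q]
Visit H → queue [K, L, O, A, D, B, N, Q]
Visit K → queue [L, O, A, D, B, N, Q]
Visit L → queue [O, A, D, B, N, Q]
Visit O → queue [A, D, B, N, Q]
Visit A → queue [D, B, N, Q]
Visit D → queue [B, N, Q]
Visit B; enqueue C → queue [N, Q, C]
Visit N → queue [Q, C]
Visit Q → queue [C]
Visit C → queue []

P E G I J M F H K L O A D B N Q C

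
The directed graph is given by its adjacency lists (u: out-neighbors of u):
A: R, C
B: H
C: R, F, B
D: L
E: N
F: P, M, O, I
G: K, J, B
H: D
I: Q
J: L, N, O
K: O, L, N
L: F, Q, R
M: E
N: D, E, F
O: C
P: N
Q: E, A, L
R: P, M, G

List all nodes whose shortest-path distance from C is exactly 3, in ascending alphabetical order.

D, E, J, K, N, Q

Level 0: C
Level 1: B, F, R
Level 2: G, H, I, M, O, P
Level 3: D, E, J, K, N, Q
Level 4: A, L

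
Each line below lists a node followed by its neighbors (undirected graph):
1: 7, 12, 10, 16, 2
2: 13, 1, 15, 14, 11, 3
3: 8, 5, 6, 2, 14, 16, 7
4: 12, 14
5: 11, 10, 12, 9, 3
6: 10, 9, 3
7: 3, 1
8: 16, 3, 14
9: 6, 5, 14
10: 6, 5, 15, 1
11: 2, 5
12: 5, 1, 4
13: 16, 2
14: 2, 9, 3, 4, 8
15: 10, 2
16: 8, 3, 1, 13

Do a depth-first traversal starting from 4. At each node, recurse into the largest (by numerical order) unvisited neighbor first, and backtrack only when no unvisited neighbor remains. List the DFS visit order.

Visit 4
4 → 14
14 → 9
9 → 6
6 → 10
10 → 15
15 → 2
2 → 13
13 → 16
16 → 8
8 → 3
3 → 7
7 → 1
1 → 12
12 → 5
5 → 11

4, 14, 9, 6, 10, 15, 2, 13, 16, 8, 3, 7, 1, 12, 5, 11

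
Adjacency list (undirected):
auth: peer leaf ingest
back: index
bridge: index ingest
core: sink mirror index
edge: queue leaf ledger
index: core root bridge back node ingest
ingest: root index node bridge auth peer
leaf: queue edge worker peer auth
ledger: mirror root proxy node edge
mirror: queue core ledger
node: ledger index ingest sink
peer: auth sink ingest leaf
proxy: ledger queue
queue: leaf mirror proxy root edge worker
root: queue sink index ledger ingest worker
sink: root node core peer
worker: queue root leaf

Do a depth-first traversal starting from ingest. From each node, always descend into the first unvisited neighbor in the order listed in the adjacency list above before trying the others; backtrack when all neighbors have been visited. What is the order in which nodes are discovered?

Visit ingest
ingest → root
root → queue
queue → leaf
leaf → edge
edge → ledger
ledger → mirror
mirror → core
core → sink
sink → node
node → index
index → bridge
index → back
sink → peer
peer → auth
ledger → proxy
leaf → worker

ingest → root → queue → leaf → edge → ledger → mirror → core → sink → node → index → bridge → back → peer → auth → proxy → worker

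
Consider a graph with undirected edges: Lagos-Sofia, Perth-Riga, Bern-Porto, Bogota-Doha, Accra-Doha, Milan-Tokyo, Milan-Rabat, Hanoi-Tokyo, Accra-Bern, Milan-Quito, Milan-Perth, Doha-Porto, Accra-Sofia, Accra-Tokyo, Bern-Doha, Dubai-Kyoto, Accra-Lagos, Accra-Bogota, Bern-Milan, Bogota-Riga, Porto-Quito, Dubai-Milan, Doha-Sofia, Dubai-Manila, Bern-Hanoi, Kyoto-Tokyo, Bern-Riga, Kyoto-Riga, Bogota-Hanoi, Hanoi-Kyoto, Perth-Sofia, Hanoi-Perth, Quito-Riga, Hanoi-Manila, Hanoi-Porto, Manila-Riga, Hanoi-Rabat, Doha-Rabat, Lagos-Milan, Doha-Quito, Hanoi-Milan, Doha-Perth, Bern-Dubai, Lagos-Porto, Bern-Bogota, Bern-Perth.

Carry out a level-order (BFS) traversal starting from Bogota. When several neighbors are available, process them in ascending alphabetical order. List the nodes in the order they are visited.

Visit Bogota; enqueue Accra, Bern, Doha, Hanoi, Riga → queue [Accra, Bern, Doha, Hanoi, Riga]
Visit Accra; enqueue Lagos, Sofia, Tokyo → queue [Bern, Doha, Hanoi, Riga, Lagos, Sofia, Tokyo]
Visit Bern; enqueue Dubai, Milan, Perth, Porto → queue [Doha, Hanoi, Riga, Lagos, Sofia, Tokyo, Dubai, Milan, Perth, Porto]
Visit Doha; enqueue Quito, Rabat → queue [Hanoi, Riga, Lagos, Sofia, Tokyo, Dubai, Milan, Perth, Porto, Quito, Rabat]
Visit Hanoi; enqueue Kyoto, Manila → queue [Riga, Lagos, Sofia, Tokyo, Dubai, Milan, Perth, Porto, Quito, Rabat, Kyoto, Manila]
Visit Riga → queue [Lagos, Sofia, Tokyo, Dubai, Milan, Perth, Porto, Quito, Rabat, Kyoto, Manila]
Visit Lagos → queue [Sofia, Tokyo, Dubai, Milan, Perth, Porto, Quito, Rabat, Kyoto, Manila]
Visit Sofia → queue [Tokyo, Dubai, Milan, Perth, Porto, Quito, Rabat, Kyoto, Manila]
Visit Tokyo → queue [Dubai, Milan, Perth, Porto, Quito, Rabat, Kyoto, Manila]
Visit Dubai → queue [Milan, Perth, Porto, Quito, Rabat, Kyoto, Manila]
Visit Milan → queue [Perth, Porto, Quito, Rabat, Kyoto, Manila]
Visit Perth → queue [Porto, Quito, Rabat, Kyoto, Manila]
Visit Porto → queue [Quito, Rabat, Kyoto, Manila]
Visit Quito → queue [Rabat, Kyoto, Manila]
Visit Rabat → queue [Kyoto, Manila]
Visit Kyoto → queue [Manila]
Visit Manila → queue []

Bogota, Accra, Bern, Doha, Hanoi, Riga, Lagos, Sofia, Tokyo, Dubai, Milan, Perth, Porto, Quito, Rabat, Kyoto, Manila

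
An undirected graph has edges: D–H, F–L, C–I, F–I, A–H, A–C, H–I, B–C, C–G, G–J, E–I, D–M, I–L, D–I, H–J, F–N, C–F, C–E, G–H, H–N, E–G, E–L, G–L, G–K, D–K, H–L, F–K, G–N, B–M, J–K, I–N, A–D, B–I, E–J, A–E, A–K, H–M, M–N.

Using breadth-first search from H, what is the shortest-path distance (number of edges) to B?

2

Level 0: H
Level 1: A, D, G, I, J, L, M, N
Level 2: B, C, E, F, K
B first appears at level 2.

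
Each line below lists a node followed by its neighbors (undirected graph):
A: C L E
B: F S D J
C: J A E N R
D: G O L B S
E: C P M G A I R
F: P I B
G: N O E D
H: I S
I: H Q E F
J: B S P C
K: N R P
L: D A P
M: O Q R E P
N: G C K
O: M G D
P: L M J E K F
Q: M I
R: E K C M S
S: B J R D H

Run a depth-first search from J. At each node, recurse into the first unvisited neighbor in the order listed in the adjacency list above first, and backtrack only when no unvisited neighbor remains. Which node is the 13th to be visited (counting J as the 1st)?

O

Visit J
J → B
B → F
F → P
P → L
L → D
D → G
G → N
N → C
C → A
A → E
E → M
M → O
M → Q
Q → I
I → H
H → S
S → R
R → K

Visit order: J, B, F, P, L, D, G, N, C, A, E, M, O, Q, I, H, S, R, K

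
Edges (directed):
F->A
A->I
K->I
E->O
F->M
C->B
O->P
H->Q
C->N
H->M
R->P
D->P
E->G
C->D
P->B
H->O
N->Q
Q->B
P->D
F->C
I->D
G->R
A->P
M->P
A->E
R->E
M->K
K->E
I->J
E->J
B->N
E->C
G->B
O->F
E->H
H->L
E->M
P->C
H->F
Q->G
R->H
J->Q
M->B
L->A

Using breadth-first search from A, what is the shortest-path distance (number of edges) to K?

3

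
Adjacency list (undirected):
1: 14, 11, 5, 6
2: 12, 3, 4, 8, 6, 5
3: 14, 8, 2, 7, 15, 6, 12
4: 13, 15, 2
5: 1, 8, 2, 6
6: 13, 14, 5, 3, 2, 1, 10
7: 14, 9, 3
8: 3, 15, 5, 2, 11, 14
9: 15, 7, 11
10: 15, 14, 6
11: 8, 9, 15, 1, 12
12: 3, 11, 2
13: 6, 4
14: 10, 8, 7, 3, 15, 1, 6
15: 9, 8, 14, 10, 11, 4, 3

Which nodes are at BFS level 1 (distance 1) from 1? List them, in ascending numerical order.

5, 6, 11, 14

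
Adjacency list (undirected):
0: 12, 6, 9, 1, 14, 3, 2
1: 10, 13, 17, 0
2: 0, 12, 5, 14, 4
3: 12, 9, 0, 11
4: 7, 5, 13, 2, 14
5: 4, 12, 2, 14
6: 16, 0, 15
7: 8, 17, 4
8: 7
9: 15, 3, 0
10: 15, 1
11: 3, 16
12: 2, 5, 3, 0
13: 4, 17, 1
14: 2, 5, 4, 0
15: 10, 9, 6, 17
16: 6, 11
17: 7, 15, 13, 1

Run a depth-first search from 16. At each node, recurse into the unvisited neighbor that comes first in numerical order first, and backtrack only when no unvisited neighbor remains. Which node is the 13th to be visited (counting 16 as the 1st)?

Visit 16
16 → 6
6 → 0
0 → 1
1 → 10
10 → 15
15 → 9
9 → 3
3 → 11
3 → 12
12 → 2
2 → 4
4 → 5
5 → 14
4 → 7
7 → 8
7 → 17
17 → 13

Visit order: 16, 6, 0, 1, 10, 15, 9, 3, 11, 12, 2, 4, 5, 14, 7, 8, 17, 13

5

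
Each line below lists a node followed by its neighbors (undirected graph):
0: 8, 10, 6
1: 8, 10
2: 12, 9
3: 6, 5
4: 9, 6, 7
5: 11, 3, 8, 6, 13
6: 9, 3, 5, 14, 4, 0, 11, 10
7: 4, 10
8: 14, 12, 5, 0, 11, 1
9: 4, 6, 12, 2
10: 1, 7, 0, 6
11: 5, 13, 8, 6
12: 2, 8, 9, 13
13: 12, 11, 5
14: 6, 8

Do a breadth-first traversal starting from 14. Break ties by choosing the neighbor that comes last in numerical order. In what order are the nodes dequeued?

Visit 14; enqueue 8, 6 → queue [8, 6]
Visit 8; enqueue 12, 11, 5, 1, 0 → queue [6, 12, 11, 5, 1, 0]
Visit 6; enqueue 10, 9, 4, 3 → queue [12, 11, 5, 1, 0, 10, 9, 4, 3]
Visit 12; enqueue 13, 2 → queue [11, 5, 1, 0, 10, 9, 4, 3, 13, 2]
Visit 11 → queue [5, 1, 0, 10, 9, 4, 3, 13, 2]
Visit 5 → queue [1, 0, 10, 9, 4, 3, 13, 2]
Visit 1 → queue [0, 10, 9, 4, 3, 13, 2]
Visit 0 → queue [10, 9, 4, 3, 13, 2]
Visit 10; enqueue 7 → queue [9, 4, 3, 13, 2, 7]
Visit 9 → queue [4, 3, 13, 2, 7]
Visit 4 → queue [3, 13, 2, 7]
Visit 3 → queue [13, 2, 7]
Visit 13 → queue [2, 7]
Visit 2 → queue [7]
Visit 7 → queue []

14 8 6 12 11 5 1 0 10 9 4 3 13 2 7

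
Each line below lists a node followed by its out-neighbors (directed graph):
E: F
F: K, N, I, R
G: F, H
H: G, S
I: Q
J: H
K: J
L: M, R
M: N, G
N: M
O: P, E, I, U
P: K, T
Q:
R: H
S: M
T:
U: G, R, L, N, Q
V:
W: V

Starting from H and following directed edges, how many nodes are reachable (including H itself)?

11

BFS from H visits: H, G, S, F, M, K, N, I, R, J, Q
Reachable nodes: 11 of 19 total.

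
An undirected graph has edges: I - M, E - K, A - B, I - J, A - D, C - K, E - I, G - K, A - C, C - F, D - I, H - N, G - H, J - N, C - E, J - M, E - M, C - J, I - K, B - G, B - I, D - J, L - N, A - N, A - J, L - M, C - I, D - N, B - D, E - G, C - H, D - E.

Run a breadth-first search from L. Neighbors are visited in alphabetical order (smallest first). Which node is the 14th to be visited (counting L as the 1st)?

F

Visit L; enqueue M, N → queue [M, N]
Visit M; enqueue E, I, J → queue [N, E, I, J]
Visit N; enqueue A, D, H → queue [E, I, J, A, D, H]
Visit E; enqueue C, G, K → queue [I, J, A, D, H, C, G, K]
Visit I; enqueue B → queue [J, A, D, H, C, G, K, B]
Visit J → queue [A, D, H, C, G, K, B]
Visit A → queue [D, H, C, G, K, B]
Visit D → queue [H, C, G, K, B]
Visit H → queue [C, G, K, B]
Visit C; enqueue F → queue [G, K, B, F]
Visit G → queue [K, B, F]
Visit K → queue [B, F]
Visit B → queue [F]
Visit F → queue []

Visit order: L, M, N, E, I, J, A, D, H, C, G, K, B, F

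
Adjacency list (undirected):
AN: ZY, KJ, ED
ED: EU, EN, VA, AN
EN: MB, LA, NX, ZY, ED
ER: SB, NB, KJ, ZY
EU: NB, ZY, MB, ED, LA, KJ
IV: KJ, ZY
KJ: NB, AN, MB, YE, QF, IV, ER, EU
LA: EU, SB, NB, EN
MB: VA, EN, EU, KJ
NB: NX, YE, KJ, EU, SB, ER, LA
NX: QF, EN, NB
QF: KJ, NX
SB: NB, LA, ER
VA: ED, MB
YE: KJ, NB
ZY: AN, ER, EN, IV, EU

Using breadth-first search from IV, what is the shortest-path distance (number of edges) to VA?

3

Level 0: IV
Level 1: KJ, ZY
Level 2: AN, EN, ER, EU, MB, NB, QF, YE
Level 3: ED, LA, NX, SB, VA
VA first appears at level 3.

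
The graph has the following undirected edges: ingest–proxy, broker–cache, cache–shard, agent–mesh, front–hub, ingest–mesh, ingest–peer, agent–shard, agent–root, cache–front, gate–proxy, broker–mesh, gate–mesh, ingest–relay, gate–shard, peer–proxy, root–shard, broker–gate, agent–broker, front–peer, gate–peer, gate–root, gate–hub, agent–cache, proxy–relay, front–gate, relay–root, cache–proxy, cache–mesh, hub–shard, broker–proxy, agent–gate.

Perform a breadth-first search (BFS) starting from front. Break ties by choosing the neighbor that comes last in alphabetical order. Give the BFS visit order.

front → peer → hub → gate → cache → proxy → ingest → shard → root → mesh → broker → agent → relay

Visit front; enqueue peer, hub, gate, cache → queue [peer, hub, gate, cache]
Visit peer; enqueue proxy, ingest → queue [hub, gate, cache, proxy, ingest]
Visit hub; enqueue shard → queue [gate, cache, proxy, ingest, shard]
Visit gate; enqueue root, mesh, broker, agent → queue [cache, proxy, ingest, shard, root, mesh, broker, agent]
Visit cache → queue [proxy, ingest, shard, root, mesh, broker, agent]
Visit proxy; enqueue relay → queue [ingest, shard, root, mesh, broker, agent, relay]
Visit ingest → queue [shard, root, mesh, broker, agent, relay]
Visit shard → queue [root, mesh, broker, agent, relay]
Visit root → queue [mesh, broker, agent, relay]
Visit mesh → queue [broker, agent, relay]
Visit broker → queue [agent, relay]
Visit agent → queue [relay]
Visit relay → queue []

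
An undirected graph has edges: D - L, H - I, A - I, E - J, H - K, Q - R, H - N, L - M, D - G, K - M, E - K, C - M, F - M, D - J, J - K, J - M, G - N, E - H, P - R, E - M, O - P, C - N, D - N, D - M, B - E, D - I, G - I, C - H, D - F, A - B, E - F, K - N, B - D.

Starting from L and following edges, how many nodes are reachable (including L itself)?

14

BFS from L visits: L, D, M, B, F, G, I, J, N, C, E, K, A, H
Reachable nodes: 14 of 18 total.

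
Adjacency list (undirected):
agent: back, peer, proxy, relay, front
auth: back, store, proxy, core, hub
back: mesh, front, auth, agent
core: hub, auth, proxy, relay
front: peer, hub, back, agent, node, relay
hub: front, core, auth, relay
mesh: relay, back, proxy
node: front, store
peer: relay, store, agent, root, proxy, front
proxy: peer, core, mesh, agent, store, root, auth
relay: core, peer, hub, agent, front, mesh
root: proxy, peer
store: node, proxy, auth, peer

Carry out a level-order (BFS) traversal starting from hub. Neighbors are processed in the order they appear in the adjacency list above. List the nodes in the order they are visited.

hub front core auth relay peer back agent node proxy store mesh root

Visit hub; enqueue front, core, auth, relay → queue [front, core, auth, relay]
Visit front; enqueue peer, back, agent, node → queue [core, auth, relay, peer, back, agent, node]
Visit core; enqueue proxy → queue [auth, relay, peer, back, agent, node, proxy]
Visit auth; enqueue store → queue [relay, peer, back, agent, node, proxy, store]
Visit relay; enqueue mesh → queue [peer, back, agent, node, proxy, store, mesh]
Visit peer; enqueue root → queue [back, agent, node, proxy, store, mesh, root]
Visit back → queue [agent, node, proxy, store, mesh, root]
Visit agent → queue [node, proxy, store, mesh, root]
Visit node → queue [proxy, store, mesh, root]
Visit proxy → queue [store, mesh, root]
Visit store → queue [mesh, root]
Visit mesh → queue [root]
Visit root → queue []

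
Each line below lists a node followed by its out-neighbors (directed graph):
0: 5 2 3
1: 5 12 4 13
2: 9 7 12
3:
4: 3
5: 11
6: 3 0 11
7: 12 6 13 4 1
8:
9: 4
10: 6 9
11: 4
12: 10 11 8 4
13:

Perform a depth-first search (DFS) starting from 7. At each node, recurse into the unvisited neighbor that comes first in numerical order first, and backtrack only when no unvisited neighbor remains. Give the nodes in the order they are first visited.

Visit 7
7 → 1
1 → 4
4 → 3
1 → 5
5 → 11
1 → 12
12 → 8
12 → 10
10 → 6
6 → 0
0 → 2
2 → 9
1 → 13

7 1 4 3 5 11 12 8 10 6 0 2 9 13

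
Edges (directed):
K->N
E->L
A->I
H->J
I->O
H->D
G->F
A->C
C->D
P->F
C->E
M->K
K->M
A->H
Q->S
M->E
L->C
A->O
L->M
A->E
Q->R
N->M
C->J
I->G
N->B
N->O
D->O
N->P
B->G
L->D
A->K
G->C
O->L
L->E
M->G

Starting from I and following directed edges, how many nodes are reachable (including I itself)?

14

BFS from I visits: I, O, G, L, F, C, M, E, D, J, K, N, P, B
Reachable nodes: 14 of 19 total.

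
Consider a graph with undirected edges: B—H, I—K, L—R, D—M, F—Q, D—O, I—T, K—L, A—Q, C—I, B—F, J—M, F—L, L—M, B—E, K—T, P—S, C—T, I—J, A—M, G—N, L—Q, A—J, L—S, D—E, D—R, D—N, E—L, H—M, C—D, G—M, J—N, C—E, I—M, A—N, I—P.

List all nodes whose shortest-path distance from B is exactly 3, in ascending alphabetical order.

A, G, I, J, K, N, O, R, S, T

Level 0: B
Level 1: E, F, H
Level 2: C, D, L, M, Q
Level 3: A, G, I, J, K, N, O, R, S, T
Level 4: P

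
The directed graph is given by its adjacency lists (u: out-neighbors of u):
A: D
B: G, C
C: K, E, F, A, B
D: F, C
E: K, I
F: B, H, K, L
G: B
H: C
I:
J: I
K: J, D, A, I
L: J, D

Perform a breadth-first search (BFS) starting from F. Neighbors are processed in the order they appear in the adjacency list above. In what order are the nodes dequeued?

Visit F; enqueue B, H, K, L → queue [B, H, K, L]
Visit B; enqueue G, C → queue [H, K, L, G, C]
Visit H → queue [K, L, G, C]
Visit K; enqueue J, D, A, I → queue [L, G, C, J, D, A, I]
Visit L → queue [G, C, J, D, A, I]
Visit G → queue [C, J, D, A, I]
Visit C; enqueue E → queue [J, D, A, I, E]
Visit J → queue [D, A, I, E]
Visit D → queue [A, I, E]
Visit A → queue [I, E]
Visit I → queue [E]
Visit E → queue []

F, B, H, K, L, G, C, J, D, A, I, E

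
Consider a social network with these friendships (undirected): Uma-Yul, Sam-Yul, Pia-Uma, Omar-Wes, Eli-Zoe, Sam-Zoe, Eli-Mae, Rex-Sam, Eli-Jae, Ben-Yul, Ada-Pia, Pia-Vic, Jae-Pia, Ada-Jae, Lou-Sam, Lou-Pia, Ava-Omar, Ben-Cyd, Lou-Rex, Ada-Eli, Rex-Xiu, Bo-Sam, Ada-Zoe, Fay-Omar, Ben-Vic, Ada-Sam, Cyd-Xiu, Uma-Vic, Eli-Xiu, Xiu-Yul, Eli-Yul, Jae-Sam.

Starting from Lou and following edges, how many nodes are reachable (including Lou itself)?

BFS from Lou visits: Lou, Pia, Rex, Sam, Ada, Jae, Uma, Vic, Xiu, Bo, Yul, Zoe, Eli, Ben, Cyd, Mae
Reachable nodes: 16 of 20 total.

16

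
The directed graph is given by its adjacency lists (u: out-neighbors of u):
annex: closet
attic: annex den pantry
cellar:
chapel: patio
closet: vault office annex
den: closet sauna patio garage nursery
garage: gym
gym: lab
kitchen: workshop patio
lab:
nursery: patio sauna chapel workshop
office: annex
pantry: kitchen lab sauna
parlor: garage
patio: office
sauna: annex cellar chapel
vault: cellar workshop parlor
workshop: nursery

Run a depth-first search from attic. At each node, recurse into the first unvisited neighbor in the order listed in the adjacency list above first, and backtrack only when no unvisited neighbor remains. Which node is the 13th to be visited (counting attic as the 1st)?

garage

Visit attic
attic → annex
annex → closet
closet → vault
vault → cellar
vault → workshop
workshop → nursery
nursery → patio
patio → office
nursery → sauna
sauna → chapel
vault → parlor
parlor → garage
garage → gym
gym → lab
attic → den
attic → pantry
pantry → kitchen

Visit order: attic, annex, closet, vault, cellar, workshop, nursery, patio, office, sauna, chapel, parlor, garage, gym, lab, den, pantry, kitchen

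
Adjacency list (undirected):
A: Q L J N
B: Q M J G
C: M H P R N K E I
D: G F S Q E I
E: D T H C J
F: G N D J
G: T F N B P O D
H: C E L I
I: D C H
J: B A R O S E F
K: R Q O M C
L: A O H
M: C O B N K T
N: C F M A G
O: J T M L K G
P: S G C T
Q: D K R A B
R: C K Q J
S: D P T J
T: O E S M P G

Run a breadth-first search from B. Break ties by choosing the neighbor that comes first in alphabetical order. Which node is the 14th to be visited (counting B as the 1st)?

Visit B; enqueue G, J, M, Q → queue [G, J, M, Q]
Visit G; enqueue D, F, N, O, P, T → queue [J, M, Q, D, F, N, O, P, T]
Visit J; enqueue A, E, R, S → queue [M, Q, D, F, N, O, P, T, A, E, R, S]
Visit M; enqueue C, K → queue [Q, D, F, N, O, P, T, A, E, R, S, C, K]
Visit Q → queue [D, F, N, O, P, T, A, E, R, S, C, K]
Visit D; enqueue I → queue [F, N, O, P, T, A, E, R, S, C, K, I]
Visit F → queue [N, O, P, T, A, E, R, S, C, K, I]
Visit N → queue [O, P, T, A, E, R, S, C, K, I]
Visit O; enqueue L → queue [P, T, A, E, R, S, C, K, I, L]
Visit P → queue [T, A, E, R, S, C, K, I, L]
Visit T → queue [A, E, R, S, C, K, I, L]
Visit A → queue [E, R, S, C, K, I, L]
Visit E; enqueue H → queue [R, S, C, K, I, L, H]
Visit R → queue [S, C, K, I, L, H]
Visit S → queue [C, K, I, L, H]
Visit C → queue [K, I, L, H]
Visit K → queue [I, L, H]
Visit I → queue [L, H]
Visit L → queue [H]
Visit H → queue []

Visit order: B, G, J, M, Q, D, F, N, O, P, T, A, E, R, S, C, K, I, L, H

R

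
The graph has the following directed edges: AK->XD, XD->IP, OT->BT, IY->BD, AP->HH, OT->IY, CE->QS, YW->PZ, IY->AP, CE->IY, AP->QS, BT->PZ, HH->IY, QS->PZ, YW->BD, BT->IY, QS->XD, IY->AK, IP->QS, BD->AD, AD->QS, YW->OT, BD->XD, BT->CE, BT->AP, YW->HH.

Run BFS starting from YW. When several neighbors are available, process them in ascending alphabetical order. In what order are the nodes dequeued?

YW BD HH OT PZ AD XD IY BT QS IP AK AP CE

Visit YW; enqueue BD, HH, OT, PZ → queue [BD, HH, OT, PZ]
Visit BD; enqueue AD, XD → queue [HH, OT, PZ, AD, XD]
Visit HH; enqueue IY → queue [OT, PZ, AD, XD, IY]
Visit OT; enqueue BT → queue [PZ, AD, XD, IY, BT]
Visit PZ → queue [AD, XD, IY, BT]
Visit AD; enqueue QS → queue [XD, IY, BT, QS]
Visit XD; enqueue IP → queue [IY, BT, QS, IP]
Visit IY; enqueue AK, AP → queue [BT, QS, IP, AK, AP]
Visit BT; enqueue CE → queue [QS, IP, AK, AP, CE]
Visit QS → queue [IP, AK, AP, CE]
Visit IP → queue [AK, AP, CE]
Visit AK → queue [AP, CE]
Visit AP → queue [CE]
Visit CE → queue []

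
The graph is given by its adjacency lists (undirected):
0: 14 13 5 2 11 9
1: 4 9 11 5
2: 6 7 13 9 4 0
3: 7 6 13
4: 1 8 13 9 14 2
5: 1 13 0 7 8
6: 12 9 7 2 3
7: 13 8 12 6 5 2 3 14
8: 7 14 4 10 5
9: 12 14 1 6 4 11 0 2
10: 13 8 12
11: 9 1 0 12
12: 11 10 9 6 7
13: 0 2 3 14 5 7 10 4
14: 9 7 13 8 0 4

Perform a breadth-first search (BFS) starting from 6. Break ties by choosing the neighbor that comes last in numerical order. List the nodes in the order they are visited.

6 → 12 → 9 → 7 → 3 → 2 → 11 → 10 → 14 → 4 → 1 → 0 → 13 → 8 → 5

Visit 6; enqueue 12, 9, 7, 3, 2 → queue [12, 9, 7, 3, 2]
Visit 12; enqueue 11, 10 → queue [9, 7, 3, 2, 11, 10]
Visit 9; enqueue 14, 4, 1, 0 → queue [7, 3, 2, 11, 10, 14, 4, 1, 0]
Visit 7; enqueue 13, 8, 5 → queue [3, 2, 11, 10, 14, 4, 1, 0, 13, 8, 5]
Visit 3 → queue [2, 11, 10, 14, 4, 1, 0, 13, 8, 5]
Visit 2 → queue [11, 10, 14, 4, 1, 0, 13, 8, 5]
Visit 11 → queue [10, 14, 4, 1, 0, 13, 8, 5]
Visit 10 → queue [14, 4, 1, 0, 13, 8, 5]
Visit 14 → queue [4, 1, 0, 13, 8, 5]
Visit 4 → queue [1, 0, 13, 8, 5]
Visit 1 → queue [0, 13, 8, 5]
Visit 0 → queue [13, 8, 5]
Visit 13 → queue [8, 5]
Visit 8 → queue [5]
Visit 5 → queue []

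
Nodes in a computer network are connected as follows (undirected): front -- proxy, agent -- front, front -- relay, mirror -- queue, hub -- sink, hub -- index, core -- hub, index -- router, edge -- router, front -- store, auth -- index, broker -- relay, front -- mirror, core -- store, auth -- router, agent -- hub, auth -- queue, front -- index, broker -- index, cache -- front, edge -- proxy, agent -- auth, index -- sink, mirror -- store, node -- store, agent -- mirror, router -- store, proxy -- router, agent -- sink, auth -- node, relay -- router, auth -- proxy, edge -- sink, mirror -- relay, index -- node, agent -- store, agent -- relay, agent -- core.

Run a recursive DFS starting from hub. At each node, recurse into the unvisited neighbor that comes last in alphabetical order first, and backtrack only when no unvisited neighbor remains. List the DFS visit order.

hub -> sink -> index -> router -> store -> node -> auth -> queue -> mirror -> relay -> front -> proxy -> edge -> cache -> agent -> core -> broker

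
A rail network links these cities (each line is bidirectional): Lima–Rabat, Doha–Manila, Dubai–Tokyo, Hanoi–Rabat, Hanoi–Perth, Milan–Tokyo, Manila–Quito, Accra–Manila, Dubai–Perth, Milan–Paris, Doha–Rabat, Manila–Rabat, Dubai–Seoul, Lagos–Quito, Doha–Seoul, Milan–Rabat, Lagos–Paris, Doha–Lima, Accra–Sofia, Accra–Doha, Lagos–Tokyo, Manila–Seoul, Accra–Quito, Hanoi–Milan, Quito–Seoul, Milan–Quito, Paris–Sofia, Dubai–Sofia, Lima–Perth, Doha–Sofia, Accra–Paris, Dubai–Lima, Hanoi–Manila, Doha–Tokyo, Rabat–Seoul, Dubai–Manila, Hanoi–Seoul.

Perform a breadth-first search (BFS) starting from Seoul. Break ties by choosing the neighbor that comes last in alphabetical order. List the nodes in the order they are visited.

Visit Seoul; enqueue Rabat, Quito, Manila, Hanoi, Dubai, Doha → queue [Rabat, Quito, Manila, Hanoi, Dubai, Doha]
Visit Rabat; enqueue Milan, Lima → queue [Quito, Manila, Hanoi, Dubai, Doha, Milan, Lima]
Visit Quito; enqueue Lagos, Accra → queue [Manila, Hanoi, Dubai, Doha, Milan, Lima, Lagos, Accra]
Visit Manila → queue [Hanoi, Dubai, Doha, Milan, Lima, Lagos, Accra]
Visit Hanoi; enqueue Perth → queue [Dubai, Doha, Milan, Lima, Lagos, Accra, Perth]
Visit Dubai; enqueue Tokyo, Sofia → queue [Doha, Milan, Lima, Lagos, Accra, Perth, Tokyo, Sofia]
Visit Doha → queue [Milan, Lima, Lagos, Accra, Perth, Tokyo, Sofia]
Visit Milan; enqueue Paris → queue [Lima, Lagos, Accra, Perth, Tokyo, Sofia, Paris]
Visit Lima → queue [Lagos, Accra, Perth, Tokyo, Sofia, Paris]
Visit Lagos → queue [Accra, Perth, Tokyo, Sofia, Paris]
Visit Accra → queue [Perth, Tokyo, Sofia, Paris]
Visit Perth → queue [Tokyo, Sofia, Paris]
Visit Tokyo → queue [Sofia, Paris]
Visit Sofia → queue [Paris]
Visit Paris → queue []

Seoul -> Rabat -> Quito -> Manila -> Hanoi -> Dubai -> Doha -> Milan -> Lima -> Lagos -> Accra -> Perth -> Tokyo -> Sofia -> Paris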